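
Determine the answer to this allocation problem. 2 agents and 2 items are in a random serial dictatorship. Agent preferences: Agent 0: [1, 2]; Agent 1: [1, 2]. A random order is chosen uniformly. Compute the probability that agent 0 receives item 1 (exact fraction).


Step 1: Agent 0 wants item 1
Step 2: There are 2 possible orderings of agents
Step 3: In 1 orderings, agent 0 gets item 1
Step 4: Probability = 1/2

1/2


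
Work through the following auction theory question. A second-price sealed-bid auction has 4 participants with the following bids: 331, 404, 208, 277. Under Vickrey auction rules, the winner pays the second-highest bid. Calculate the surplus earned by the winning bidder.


Step 1: Sort bids in descending order: 404, 331, 277, 208
Step 2: The winning bid is the highest: 404
Step 3: The payment equals the second-highest bid: 331
Step 4: Surplus = winner's bid - payment = 404 - 331 = 73

73


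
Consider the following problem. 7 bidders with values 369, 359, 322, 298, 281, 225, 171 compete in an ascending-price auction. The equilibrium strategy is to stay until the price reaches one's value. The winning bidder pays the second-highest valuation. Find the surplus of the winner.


Step 1: Identify the highest value: 369
Step 2: Identify the second-highest value: 359
Step 3: The final price = second-highest value = 359
Step 4: Surplus = 369 - 359 = 10

10


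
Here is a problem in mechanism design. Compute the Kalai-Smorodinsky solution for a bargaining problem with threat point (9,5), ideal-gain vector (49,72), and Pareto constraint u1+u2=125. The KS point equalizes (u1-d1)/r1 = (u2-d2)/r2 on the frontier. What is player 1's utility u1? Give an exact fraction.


Step 1: At the KS point, (u1-d1)/r1 = (u2-d2)/r2 = t and u1+u2 = 125
Step 2: u1 = d1 + r1*t and u2 = d2 + r2*t, so (d1 + r1*t) + (d2 + r2*t) = 125
Step 3: t = (125 - 9 - 5)/(49 + 72) = 111/121
Step 4: u1 = d1 + r1*t = 9 + 49 * 111/121 = 6528/121
Step 5: (Check: u2 = d2 + r2*t = 8597/121; u1+u2 = 6528/121 + 8597/121 = 125, on the frontier.)

6528/121


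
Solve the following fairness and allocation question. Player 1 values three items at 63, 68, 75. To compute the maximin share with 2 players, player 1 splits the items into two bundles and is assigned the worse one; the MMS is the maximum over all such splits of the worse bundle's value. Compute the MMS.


Step 1: Item values = 63, 68, 75
Step 2: Enumerate all 2-bundle partitions and take the smaller bundle:
  Partition 1: {63} vs {68,75} -> bundles 63, 143; min = 63
  Partition 2: {68} vs {63,75} -> bundles 68, 138; min = 68
  Partition 3: {75} vs {63,68} -> bundles 75, 131; min = 75
Step 3: MMS = max(63, 68, 75) = 75

75


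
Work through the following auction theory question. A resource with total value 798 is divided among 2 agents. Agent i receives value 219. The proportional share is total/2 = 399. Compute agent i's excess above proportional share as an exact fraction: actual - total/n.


Step 1: Proportional share = 798/2 = 399
Step 2: Agent's actual allocation = 219
Step 3: Excess = 219 - 399 = -180

-180


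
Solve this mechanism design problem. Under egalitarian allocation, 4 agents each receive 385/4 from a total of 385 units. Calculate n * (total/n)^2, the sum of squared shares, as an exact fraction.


Step 1: Each agent's share = 385/4
Step 2: Square of each share = (385/4)^2 = 148225/16
Step 3: Sum of squares = 4 * 148225/16 = 148225/4

148225/4


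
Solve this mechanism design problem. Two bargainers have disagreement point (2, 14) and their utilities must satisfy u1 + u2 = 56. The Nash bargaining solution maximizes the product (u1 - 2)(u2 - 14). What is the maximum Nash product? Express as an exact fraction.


Step 1: The Nash solution splits surplus symmetrically above the disagreement point
Step 2: u1 = (total + d1 - d2)/2 = (56 + 2 - 14)/2 = 22
Step 3: u2 = (total - d1 + d2)/2 = (56 - 2 + 14)/2 = 34
Step 4: Nash product = (22 - 2) * (34 - 14)
Step 5: = 20 * 20 = 400

400


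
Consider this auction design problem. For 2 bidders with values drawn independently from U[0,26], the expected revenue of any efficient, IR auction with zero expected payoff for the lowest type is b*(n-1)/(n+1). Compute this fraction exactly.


Step 1: By Revenue Equivalence, expected revenue = b*(n-1)/(n+1)
Step 2: Substituting n = 2, b = 26
Step 3: Revenue = 26*(2-1)/(2+1) = 26*1/3
Step 4: Revenue = 26/3

26/3


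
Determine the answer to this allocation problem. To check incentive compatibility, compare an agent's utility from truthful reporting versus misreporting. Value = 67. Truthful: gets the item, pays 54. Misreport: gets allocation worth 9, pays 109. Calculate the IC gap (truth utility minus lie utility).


Step 1: U(truth) = value - payment = 67 - 54 = 13
Step 2: U(lie) = allocation - payment = 9 - 109 = -100
Step 3: IC gap = 13 - (-100) = 113

113


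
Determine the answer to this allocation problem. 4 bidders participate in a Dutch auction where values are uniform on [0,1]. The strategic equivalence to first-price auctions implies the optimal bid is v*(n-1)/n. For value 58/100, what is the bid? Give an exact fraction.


Step 1: Dutch auctions are strategically equivalent to first-price auctions
Step 2: The equilibrium bid is b(v) = v*(n-1)/n
Step 3: b = 29/50 * 3/4
Step 4: b = 87/200

87/200


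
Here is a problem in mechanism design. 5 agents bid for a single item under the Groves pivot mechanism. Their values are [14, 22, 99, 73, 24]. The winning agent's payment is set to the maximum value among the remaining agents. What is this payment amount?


Step 1: The efficient winner is agent 2 with value 99
Step 2: Other agents' values: [14, 22, 73, 24]
Step 3: Pivot payment = max(others) = 73
Step 4: The winner pays 73

73


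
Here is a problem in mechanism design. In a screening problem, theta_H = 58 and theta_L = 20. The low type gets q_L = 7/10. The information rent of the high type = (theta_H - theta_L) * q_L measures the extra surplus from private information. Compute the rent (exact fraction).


Step 1: theta_H - theta_L = 58 - 20 = 38
Step 2: Information rent = (theta_H - theta_L) * q_L
Step 3: = 38 * 7/10
Step 4: = 133/5

133/5


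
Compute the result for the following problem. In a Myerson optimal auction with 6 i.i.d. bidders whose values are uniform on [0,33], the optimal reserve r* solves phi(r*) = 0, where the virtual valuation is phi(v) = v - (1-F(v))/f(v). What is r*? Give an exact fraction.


Step 1: For U[0,33], F(v) = v/33 and f(v) = 1/33
Step 2: phi(v) = v - (1 - v/33)/(1/33) = v - (33 - v) = 2v - 33
Step 3: Set phi(r*) = 0: 2r* - 33 = 0
Step 4: r* = 33/2 (the number of bidders n = 6 does not enter)

33/2


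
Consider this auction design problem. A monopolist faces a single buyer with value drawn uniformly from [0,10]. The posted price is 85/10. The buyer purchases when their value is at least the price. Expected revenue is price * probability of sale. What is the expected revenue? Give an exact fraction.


Step 1: Posted price r = 17/2, value support [0,10]
Step 2: P(v >= r) = (10 - 17/2)/10 = 3/20
Step 3: Expected revenue = r * P(v >= r) = 17/2 * 3/20
Step 4: Revenue = 51/40

51/40


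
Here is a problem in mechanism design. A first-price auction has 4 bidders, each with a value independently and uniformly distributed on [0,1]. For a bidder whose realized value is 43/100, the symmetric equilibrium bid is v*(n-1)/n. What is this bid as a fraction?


Step 1: The symmetric BNE bidding function is b(v) = v * (n-1) / n
Step 2: Substitute v = 43/100 and n = 4
Step 3: b = 43/100 * 3/4
Step 4: b = 129/400

129/400


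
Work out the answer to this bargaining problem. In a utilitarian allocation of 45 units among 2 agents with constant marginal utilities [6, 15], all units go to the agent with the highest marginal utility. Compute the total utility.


Step 1: The marginal utilities are [6, 15]
Step 2: The highest marginal utility is 15
Step 3: All 45 units go to that agent
Step 4: Total utility = 15 * 45 = 675

675


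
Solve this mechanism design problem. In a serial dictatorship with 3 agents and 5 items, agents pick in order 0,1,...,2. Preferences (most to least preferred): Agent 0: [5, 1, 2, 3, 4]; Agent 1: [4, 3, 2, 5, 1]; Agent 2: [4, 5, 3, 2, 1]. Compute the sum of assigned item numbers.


Step 1: Agent 0 picks item 5
Step 2: Agent 1 picks item 4
Step 3: Agent 2 picks item 3
Step 4: Sum = 5 + 4 + 3 = 12

12


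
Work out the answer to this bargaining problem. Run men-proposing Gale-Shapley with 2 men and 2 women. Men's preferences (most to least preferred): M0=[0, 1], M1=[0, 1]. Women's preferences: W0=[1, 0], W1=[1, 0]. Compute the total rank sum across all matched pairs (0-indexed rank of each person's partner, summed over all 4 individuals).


Step 1: Run Gale-Shapley (men propose, women hold best offer):
  M0 proposes to W0; she accepts
  M1 proposes to W0; she switches from M0
  M0 proposes to W1; she accepts
Step 2: Final matching: W0-M1, W1-M0
Step 3: 0-indexed ranks (man's rank of his match, then woman's): 0 + 0 + 1 + 1
Step 4: Total rank sum = 2

2


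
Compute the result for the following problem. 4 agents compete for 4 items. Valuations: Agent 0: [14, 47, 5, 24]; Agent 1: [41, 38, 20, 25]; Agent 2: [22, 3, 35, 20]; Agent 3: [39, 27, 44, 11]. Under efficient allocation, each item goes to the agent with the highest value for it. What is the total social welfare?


Step 1: For each item, find the maximum value among all agents.
Step 2: Item 0 -> Agent 1 (value 41)
Step 3: Item 1 -> Agent 0 (value 47)
Step 4: Item 2 -> Agent 3 (value 44)
Step 5: Item 3 -> Agent 1 (value 25)
Step 6: Total welfare = 41 + 47 + 44 + 25 = 157

157


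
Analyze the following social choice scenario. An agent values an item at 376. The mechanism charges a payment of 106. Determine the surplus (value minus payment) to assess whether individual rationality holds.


Step 1: Surplus = value - payment = 376 - 106 = 270
Step 2: IR is satisfied (surplus >= 0)

270


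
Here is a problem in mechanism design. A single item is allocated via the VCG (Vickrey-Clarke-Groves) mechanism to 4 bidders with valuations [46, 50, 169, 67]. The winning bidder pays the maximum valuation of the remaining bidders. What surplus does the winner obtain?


Step 1: The winner is the agent with the highest value: agent 2 with value 169
Step 2: Values of other agents: [46, 50, 67]
Step 3: VCG payment = max of others' values = 67
Step 4: Surplus = 169 - 67 = 102

102


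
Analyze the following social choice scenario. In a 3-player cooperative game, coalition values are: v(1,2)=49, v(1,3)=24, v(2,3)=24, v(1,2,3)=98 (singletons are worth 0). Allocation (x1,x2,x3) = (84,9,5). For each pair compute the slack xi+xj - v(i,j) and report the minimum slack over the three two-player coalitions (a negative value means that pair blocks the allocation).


Step 1: Slack for coalition (1,2): x1+x2 - v12 = 93 - 49 = 44
Step 2: Slack for coalition (1,3): x1+x3 - v13 = 89 - 24 = 65
Step 3: Slack for coalition (2,3): x2+x3 - v23 = 14 - 24 = -10
Step 4: Minimum slack = min(44, 65, -10) = -10, attained by (2,3); coalition (2,3) can block (slack < 0), so the allocation is not in the core

-10


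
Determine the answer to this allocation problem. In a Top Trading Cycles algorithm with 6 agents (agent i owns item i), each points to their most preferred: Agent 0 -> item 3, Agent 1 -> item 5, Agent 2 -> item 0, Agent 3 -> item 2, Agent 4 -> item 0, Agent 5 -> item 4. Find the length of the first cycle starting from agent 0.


Step 1: Trace the pointer graph from agent 0: 0 -> 3 -> 2 -> 0
Step 2: A cycle is detected when we revisit agent 0
Step 3: The cycle is: 0 -> 3 -> 2 -> 0
Step 4: Cycle length = 3

3


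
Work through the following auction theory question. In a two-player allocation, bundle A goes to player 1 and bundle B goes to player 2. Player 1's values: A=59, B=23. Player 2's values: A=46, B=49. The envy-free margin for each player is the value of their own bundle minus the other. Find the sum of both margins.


Step 1: Player 1's margin = v1(A) - v1(B) = 59 - 23 = 36
Step 2: Player 2's margin = v2(B) - v2(A) = 49 - 46 = 3
Step 3: Total margin = 36 + 3 = 39

39


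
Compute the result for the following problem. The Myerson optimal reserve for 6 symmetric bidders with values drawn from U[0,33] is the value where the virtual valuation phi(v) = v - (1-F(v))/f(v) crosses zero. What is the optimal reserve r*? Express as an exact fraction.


Step 1: For U[0,33], F(v) = v/33 and f(v) = 1/33
Step 2: phi(v) = v - (1 - v/33)/(1/33) = v - (33 - v) = 2v - 33
Step 3: Set phi(r*) = 0: 2r* - 33 = 0
Step 4: r* = 33/2 (the number of bidders n = 6 does not enter)

33/2


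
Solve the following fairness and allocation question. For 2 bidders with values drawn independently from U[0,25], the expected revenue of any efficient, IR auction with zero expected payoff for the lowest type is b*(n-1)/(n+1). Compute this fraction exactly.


Step 1: By Revenue Equivalence, expected revenue = b*(n-1)/(n+1)
Step 2: Substituting n = 2, b = 25
Step 3: Revenue = 25*(2-1)/(2+1) = 25*1/3
Step 4: Revenue = 25/3

25/3


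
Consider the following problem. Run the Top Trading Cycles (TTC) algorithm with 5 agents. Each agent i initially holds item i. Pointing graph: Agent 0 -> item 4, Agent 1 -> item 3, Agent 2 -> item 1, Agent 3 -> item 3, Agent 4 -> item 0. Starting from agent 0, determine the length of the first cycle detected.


Step 1: Trace the pointer graph from agent 0: 0 -> 4 -> 0
Step 2: A cycle is detected when we revisit agent 0
Step 3: The cycle is: 0 -> 4 -> 0
Step 4: Cycle length = 2

2


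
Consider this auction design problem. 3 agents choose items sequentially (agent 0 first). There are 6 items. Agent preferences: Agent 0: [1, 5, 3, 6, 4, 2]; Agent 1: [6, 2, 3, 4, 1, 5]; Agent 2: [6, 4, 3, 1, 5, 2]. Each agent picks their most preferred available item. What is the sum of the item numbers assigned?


Step 1: Agent 0 picks item 1
Step 2: Agent 1 picks item 6
Step 3: Agent 2 picks item 4
Step 4: Sum = 1 + 6 + 4 = 11

11


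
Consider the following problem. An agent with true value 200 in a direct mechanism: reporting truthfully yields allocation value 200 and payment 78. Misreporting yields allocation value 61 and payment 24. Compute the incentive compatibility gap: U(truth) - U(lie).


Step 1: U(truth) = value - payment = 200 - 78 = 122
Step 2: U(lie) = allocation - payment = 61 - 24 = 37
Step 3: IC gap = 122 - 37 = 85

85


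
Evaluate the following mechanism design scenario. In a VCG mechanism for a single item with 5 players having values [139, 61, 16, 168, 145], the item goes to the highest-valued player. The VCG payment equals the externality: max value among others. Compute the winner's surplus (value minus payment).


Step 1: The winner is the agent with the highest value: agent 3 with value 168
Step 2: Values of other agents: [139, 61, 16, 145]
Step 3: VCG payment = max of others' values = 145
Step 4: Surplus = 168 - 145 = 23

23


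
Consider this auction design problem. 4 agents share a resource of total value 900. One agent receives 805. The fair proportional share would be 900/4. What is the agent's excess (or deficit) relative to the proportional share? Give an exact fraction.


Step 1: Proportional share = 900/4 = 225
Step 2: Agent's actual allocation = 805
Step 3: Excess = 805 - 225 = 580

580


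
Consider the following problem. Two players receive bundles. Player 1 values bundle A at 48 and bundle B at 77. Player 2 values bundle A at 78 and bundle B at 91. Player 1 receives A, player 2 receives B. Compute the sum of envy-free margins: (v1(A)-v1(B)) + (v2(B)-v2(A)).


Step 1: Player 1's margin = v1(A) - v1(B) = 48 - 77 = -29
Step 2: Player 2's margin = v2(B) - v2(A) = 91 - 78 = 13
Step 3: Total margin = -29 + 13 = -16

-16


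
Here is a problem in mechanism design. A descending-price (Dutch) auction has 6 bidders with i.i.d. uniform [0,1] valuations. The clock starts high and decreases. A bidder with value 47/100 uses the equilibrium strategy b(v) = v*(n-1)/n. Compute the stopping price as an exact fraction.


Step 1: Dutch auctions are strategically equivalent to first-price auctions
Step 2: The equilibrium bid is b(v) = v*(n-1)/n
Step 3: b = 47/100 * 5/6
Step 4: b = 47/120

47/120


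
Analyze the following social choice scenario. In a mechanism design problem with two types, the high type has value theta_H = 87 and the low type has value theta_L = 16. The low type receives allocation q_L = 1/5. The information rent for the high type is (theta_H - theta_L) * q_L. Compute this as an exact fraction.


Step 1: theta_H - theta_L = 87 - 16 = 71
Step 2: Information rent = (theta_H - theta_L) * q_L
Step 3: = 71 * 1/5
Step 4: = 71/5

71/5


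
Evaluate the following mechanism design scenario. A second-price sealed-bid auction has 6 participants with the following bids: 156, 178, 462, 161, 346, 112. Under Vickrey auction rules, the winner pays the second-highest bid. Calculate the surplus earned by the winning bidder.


Step 1: Sort bids in descending order: 462, 346, 178, 161, 156, 112
Step 2: The winning bid is the highest: 462
Step 3: The payment equals the second-highest bid: 346
Step 4: Surplus = winner's bid - payment = 462 - 346 = 116

116


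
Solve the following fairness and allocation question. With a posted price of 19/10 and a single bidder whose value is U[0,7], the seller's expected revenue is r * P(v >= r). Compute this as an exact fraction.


Step 1: Posted price r = 19/10, value support [0,7]
Step 2: P(v >= r) = (7 - 19/10)/7 = 51/70
Step 3: Expected revenue = r * P(v >= r) = 19/10 * 51/70
Step 4: Revenue = 969/700

969/700


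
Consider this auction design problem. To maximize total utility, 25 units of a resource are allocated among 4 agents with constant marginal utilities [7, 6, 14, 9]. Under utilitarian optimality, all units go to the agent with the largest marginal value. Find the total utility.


Step 1: The marginal utilities are [7, 6, 14, 9]
Step 2: The highest marginal utility is 14
Step 3: All 25 units go to that agent
Step 4: Total utility = 14 * 25 = 350

350


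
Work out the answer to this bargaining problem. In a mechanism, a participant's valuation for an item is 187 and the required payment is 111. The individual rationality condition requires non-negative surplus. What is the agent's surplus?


Step 1: Surplus = value - payment = 187 - 111 = 76
Step 2: IR is satisfied (surplus >= 0)

76


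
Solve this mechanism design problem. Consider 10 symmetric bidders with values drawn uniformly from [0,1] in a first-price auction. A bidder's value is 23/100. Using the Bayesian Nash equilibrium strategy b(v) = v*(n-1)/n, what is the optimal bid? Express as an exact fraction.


Step 1: The symmetric BNE bidding function is b(v) = v * (n-1) / n
Step 2: Substitute v = 23/100 and n = 10
Step 3: b = 23/100 * 9/10
Step 4: b = 207/1000

207/1000


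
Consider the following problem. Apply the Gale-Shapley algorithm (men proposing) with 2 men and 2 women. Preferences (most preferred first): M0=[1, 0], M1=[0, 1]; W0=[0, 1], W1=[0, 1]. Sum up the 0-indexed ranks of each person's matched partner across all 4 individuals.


Step 1: Run Gale-Shapley (men propose, women hold best offer):
  M0 proposes to W1; she accepts
  M1 proposes to W0; she accepts
Step 2: Final matching: W0-M1, W1-M0
Step 3: 0-indexed ranks (man's rank of his match, then woman's): 0 + 1 + 0 + 0
Step 4: Total rank sum = 1

1


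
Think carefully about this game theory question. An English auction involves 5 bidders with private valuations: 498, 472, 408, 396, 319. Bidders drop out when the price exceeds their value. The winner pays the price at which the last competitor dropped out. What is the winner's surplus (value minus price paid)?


Step 1: Identify the highest value: 498
Step 2: Identify the second-highest value: 472
Step 3: The final price = second-highest value = 472
Step 4: Surplus = 498 - 472 = 26

26


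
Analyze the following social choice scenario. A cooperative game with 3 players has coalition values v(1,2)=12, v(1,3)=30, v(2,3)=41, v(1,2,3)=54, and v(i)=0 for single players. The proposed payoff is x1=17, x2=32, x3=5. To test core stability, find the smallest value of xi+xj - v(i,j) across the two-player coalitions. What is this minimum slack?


Step 1: Slack for coalition (1,2): x1+x2 - v12 = 49 - 12 = 37
Step 2: Slack for coalition (1,3): x1+x3 - v13 = 22 - 30 = -8
Step 3: Slack for coalition (2,3): x2+x3 - v23 = 37 - 41 = -4
Step 4: Minimum slack = min(37, -8, -4) = -8, attained by (1,3); coalition (1,3) can block (slack < 0), so the allocation is not in the core

-8


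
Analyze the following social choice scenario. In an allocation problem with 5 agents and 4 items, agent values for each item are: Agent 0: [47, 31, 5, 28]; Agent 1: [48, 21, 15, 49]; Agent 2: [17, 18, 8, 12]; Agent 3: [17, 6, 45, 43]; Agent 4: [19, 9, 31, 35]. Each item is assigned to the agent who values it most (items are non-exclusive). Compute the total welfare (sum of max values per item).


Step 1: For each item, find the maximum value among all agents.
Step 2: Item 0 -> Agent 1 (value 48)
Step 3: Item 1 -> Agent 0 (value 31)
Step 4: Item 2 -> Agent 3 (value 45)
Step 5: Item 3 -> Agent 1 (value 49)
Step 6: Total welfare = 48 + 31 + 45 + 49 = 173

173


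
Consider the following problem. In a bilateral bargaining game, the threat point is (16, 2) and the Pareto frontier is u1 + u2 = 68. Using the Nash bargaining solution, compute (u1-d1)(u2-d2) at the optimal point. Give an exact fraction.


Step 1: The Nash solution splits surplus symmetrically above the disagreement point
Step 2: u1 = (total + d1 - d2)/2 = (68 + 16 - 2)/2 = 41
Step 3: u2 = (total - d1 + d2)/2 = (68 - 16 + 2)/2 = 27
Step 4: Nash product = (41 - 16) * (27 - 2)
Step 5: = 25 * 25 = 625

625


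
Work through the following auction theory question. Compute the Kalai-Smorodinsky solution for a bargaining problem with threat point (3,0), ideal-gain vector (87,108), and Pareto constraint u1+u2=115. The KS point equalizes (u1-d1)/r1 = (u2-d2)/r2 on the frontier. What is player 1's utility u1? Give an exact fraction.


Step 1: At the KS point, (u1-d1)/r1 = (u2-d2)/r2 = t and u1+u2 = 115
Step 2: u1 = d1 + r1*t and u2 = d2 + r2*t, so (d1 + r1*t) + (d2 + r2*t) = 115
Step 3: t = (115 - 3 - 0)/(87 + 108) = 112/195
Step 4: u1 = d1 + r1*t = 3 + 87 * 112/195 = 3443/65
Step 5: (Check: u2 = d2 + r2*t = 4032/65; u1+u2 = 3443/65 + 4032/65 = 115, on the frontier.)

3443/65


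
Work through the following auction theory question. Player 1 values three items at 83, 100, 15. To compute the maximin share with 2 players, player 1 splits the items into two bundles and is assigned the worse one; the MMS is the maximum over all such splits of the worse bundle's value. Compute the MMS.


Step 1: Item values = 83, 100, 15
Step 2: Enumerate all 2-bundle partitions and take the smaller bundle:
  Partition 1: {83} vs {100,15} -> bundles 83, 115; min = 83
  Partition 2: {100} vs {83,15} -> bundles 100, 98; min = 98
  Partition 3: {15} vs {83,100} -> bundles 15, 183; min = 15
Step 3: MMS = max(83, 98, 15) = 98

98


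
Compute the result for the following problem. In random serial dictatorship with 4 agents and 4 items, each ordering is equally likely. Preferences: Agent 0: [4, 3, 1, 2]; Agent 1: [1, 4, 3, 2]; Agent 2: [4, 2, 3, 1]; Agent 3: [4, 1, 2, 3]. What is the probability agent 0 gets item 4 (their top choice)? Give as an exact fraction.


Step 1: Agent 0 wants item 4
Step 2: There are 24 possible orderings of agents
Step 3: In 8 orderings, agent 0 gets item 4
Step 4: Probability = 8/24 = 1/3

1/3


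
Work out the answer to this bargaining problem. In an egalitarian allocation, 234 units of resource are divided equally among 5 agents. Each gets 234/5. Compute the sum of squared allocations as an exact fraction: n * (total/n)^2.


Step 1: Each agent's share = 234/5
Step 2: Square of each share = (234/5)^2 = 54756/25
Step 3: Sum of squares = 5 * 54756/25 = 54756/5

54756/5


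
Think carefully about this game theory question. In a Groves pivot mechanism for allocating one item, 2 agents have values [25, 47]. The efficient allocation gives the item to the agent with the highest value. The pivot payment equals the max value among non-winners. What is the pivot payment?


Step 1: The efficient winner is agent 1 with value 47
Step 2: Other agents' values: [25]
Step 3: Pivot payment = max(others) = 25
Step 4: The winner pays 25

25


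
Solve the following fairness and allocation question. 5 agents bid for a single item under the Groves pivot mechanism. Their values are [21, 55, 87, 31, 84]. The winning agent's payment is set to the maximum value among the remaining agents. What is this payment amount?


Step 1: The efficient winner is agent 2 with value 87
Step 2: Other agents' values: [21, 55, 31, 84]
Step 3: Pivot payment = max(others) = 84
Step 4: The winner pays 84

84


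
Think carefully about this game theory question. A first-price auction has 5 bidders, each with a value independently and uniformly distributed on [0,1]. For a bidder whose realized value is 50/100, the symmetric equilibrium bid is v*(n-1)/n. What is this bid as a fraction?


Step 1: The symmetric BNE bidding function is b(v) = v * (n-1) / n
Step 2: Substitute v = 1/2 and n = 5
Step 3: b = 1/2 * 4/5
Step 4: b = 2/5

2/5


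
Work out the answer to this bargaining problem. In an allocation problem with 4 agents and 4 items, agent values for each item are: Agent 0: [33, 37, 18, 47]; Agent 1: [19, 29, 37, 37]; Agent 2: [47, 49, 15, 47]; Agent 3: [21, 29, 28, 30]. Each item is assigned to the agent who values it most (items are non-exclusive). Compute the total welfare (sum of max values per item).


Step 1: For each item, find the maximum value among all agents.
Step 2: Item 0 -> Agent 2 (value 47)
Step 3: Item 1 -> Agent 2 (value 49)
Step 4: Item 2 -> Agent 1 (value 37)
Step 5: Item 3 -> Agent 0 (value 47)
Step 6: Total welfare = 47 + 49 + 37 + 47 = 180

180


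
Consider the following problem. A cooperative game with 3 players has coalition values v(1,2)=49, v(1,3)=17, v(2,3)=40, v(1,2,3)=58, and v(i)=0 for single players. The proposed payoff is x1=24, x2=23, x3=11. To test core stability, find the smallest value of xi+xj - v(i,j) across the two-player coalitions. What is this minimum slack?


Step 1: Slack for coalition (1,2): x1+x2 - v12 = 47 - 49 = -2
Step 2: Slack for coalition (1,3): x1+x3 - v13 = 35 - 17 = 18
Step 3: Slack for coalition (2,3): x2+x3 - v23 = 34 - 40 = -6
Step 4: Minimum slack = min(-2, 18, -6) = -6, attained by (2,3); coalition (2,3) can block (slack < 0), so the allocation is not in the core

-6


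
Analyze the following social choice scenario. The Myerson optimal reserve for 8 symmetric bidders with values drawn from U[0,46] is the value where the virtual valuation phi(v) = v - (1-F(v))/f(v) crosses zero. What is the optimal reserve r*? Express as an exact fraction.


Step 1: For U[0,46], F(v) = v/46 and f(v) = 1/46
Step 2: phi(v) = v - (1 - v/46)/(1/46) = v - (46 - v) = 2v - 46
Step 3: Set phi(r*) = 0: 2r* - 46 = 0
Step 4: r* = 46/2 = 23 (the number of bidders n = 8 does not enter)

23


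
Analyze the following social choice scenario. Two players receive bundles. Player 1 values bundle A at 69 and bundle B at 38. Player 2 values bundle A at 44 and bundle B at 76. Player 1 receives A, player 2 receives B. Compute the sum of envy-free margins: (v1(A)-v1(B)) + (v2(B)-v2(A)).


Step 1: Player 1's margin = v1(A) - v1(B) = 69 - 38 = 31
Step 2: Player 2's margin = v2(B) - v2(A) = 76 - 44 = 32
Step 3: Total margin = 31 + 32 = 63

63


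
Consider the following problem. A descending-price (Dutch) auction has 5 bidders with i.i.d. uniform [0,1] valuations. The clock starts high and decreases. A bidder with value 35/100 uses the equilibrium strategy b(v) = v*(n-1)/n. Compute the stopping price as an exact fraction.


Step 1: Dutch auctions are strategically equivalent to first-price auctions
Step 2: The equilibrium bid is b(v) = v*(n-1)/n
Step 3: b = 7/20 * 4/5
Step 4: b = 7/25

7/25


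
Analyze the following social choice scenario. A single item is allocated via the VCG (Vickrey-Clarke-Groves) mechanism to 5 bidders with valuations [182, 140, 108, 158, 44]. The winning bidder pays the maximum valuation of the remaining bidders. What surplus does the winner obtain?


Step 1: The winner is the agent with the highest value: agent 0 with value 182
Step 2: Values of other agents: [140, 108, 158, 44]
Step 3: VCG payment = max of others' values = 158
Step 4: Surplus = 182 - 158 = 24

24


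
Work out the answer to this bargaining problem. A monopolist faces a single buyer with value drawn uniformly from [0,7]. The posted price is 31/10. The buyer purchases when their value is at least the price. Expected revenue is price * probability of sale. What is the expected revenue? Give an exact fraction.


Step 1: Posted price r = 31/10, value support [0,7]
Step 2: P(v >= r) = (7 - 31/10)/7 = 39/70
Step 3: Expected revenue = r * P(v >= r) = 31/10 * 39/70
Step 4: Revenue = 1209/700

1209/700


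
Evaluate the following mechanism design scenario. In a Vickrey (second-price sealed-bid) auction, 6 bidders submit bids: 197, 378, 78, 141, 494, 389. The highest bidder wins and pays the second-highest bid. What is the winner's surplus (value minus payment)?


Step 1: Sort bids in descending order: 494, 389, 378, 197, 141, 78
Step 2: The winning bid is the highest: 494
Step 3: The payment equals the second-highest bid: 389
Step 4: Surplus = winner's bid - payment = 494 - 389 = 105

105


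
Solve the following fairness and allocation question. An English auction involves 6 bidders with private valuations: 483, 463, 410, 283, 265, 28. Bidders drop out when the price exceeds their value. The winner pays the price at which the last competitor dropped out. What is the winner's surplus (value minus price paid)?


Step 1: Identify the highest value: 483
Step 2: Identify the second-highest value: 463
Step 3: The final price = second-highest value = 463
Step 4: Surplus = 483 - 463 = 20

20


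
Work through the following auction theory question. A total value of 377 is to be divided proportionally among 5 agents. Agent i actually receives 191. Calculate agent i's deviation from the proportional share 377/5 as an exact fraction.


Step 1: Proportional share = 377/5
Step 2: Agent's actual allocation = 191
Step 3: Excess = 191 - 377/5 = 578/5

578/5


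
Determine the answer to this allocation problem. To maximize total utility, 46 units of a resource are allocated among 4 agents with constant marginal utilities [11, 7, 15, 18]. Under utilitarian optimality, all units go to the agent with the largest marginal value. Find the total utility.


Step 1: The marginal utilities are [11, 7, 15, 18]
Step 2: The highest marginal utility is 18
Step 3: All 46 units go to that agent
Step 4: Total utility = 18 * 46 = 828

828


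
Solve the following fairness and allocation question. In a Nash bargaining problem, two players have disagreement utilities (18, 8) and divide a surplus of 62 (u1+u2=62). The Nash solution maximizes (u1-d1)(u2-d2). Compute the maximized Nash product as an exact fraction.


Step 1: The Nash solution splits surplus symmetrically above the disagreement point
Step 2: u1 = (total + d1 - d2)/2 = (62 + 18 - 8)/2 = 36
Step 3: u2 = (total - d1 + d2)/2 = (62 - 18 + 8)/2 = 26
Step 4: Nash product = (36 - 18) * (26 - 8)
Step 5: = 18 * 18 = 324

324


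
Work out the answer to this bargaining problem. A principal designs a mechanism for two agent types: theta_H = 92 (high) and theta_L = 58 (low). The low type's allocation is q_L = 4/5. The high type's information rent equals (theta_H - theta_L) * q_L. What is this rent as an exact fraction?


Step 1: theta_H - theta_L = 92 - 58 = 34
Step 2: Information rent = (theta_H - theta_L) * q_L
Step 3: = 34 * 4/5
Step 4: = 136/5

136/5


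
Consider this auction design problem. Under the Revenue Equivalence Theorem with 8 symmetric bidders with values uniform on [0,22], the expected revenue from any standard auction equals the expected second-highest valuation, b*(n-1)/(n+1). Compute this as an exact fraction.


Step 1: By Revenue Equivalence, expected revenue = b*(n-1)/(n+1)
Step 2: Substituting n = 8, b = 22
Step 3: Revenue = 22*(8-1)/(8+1) = 22*7/9
Step 4: Revenue = 154/9

154/9


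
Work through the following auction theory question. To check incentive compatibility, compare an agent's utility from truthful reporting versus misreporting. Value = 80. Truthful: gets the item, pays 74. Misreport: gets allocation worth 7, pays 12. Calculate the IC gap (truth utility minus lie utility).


Step 1: U(truth) = value - payment = 80 - 74 = 6
Step 2: U(lie) = allocation - payment = 7 - 12 = -5
Step 3: IC gap = 6 - (-5) = 11

11


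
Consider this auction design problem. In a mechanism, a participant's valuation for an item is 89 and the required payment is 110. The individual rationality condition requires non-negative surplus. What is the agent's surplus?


Step 1: Surplus = value - payment = 89 - 110 = -21
Step 2: IR is violated (surplus < 0)

-21


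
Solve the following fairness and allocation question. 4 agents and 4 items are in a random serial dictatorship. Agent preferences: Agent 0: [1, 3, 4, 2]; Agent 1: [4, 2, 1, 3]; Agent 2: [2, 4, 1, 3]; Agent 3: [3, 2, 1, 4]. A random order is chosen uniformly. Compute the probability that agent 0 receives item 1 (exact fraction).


Step 1: Agent 0 wants item 1
Step 2: There are 24 possible orderings of agents
Step 3: In 24 orderings, agent 0 gets item 1
Step 4: Probability = 24/24 = 1

1


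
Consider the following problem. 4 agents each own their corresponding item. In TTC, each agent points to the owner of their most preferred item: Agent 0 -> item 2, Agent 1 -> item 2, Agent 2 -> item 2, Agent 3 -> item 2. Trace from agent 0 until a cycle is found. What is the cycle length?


Step 1: Trace the pointer graph from agent 0: 0 -> 2 -> 2
Step 2: A cycle is detected when we revisit agent 2
Step 3: The cycle is: 2 -> 2
Step 4: Cycle length = 1

1


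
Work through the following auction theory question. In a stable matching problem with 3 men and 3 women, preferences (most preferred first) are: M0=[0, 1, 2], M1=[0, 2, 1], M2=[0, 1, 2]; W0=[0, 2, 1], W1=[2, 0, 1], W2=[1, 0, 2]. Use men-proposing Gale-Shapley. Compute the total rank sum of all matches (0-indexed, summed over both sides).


Step 1: Run Gale-Shapley (men propose, women hold best offer):
  M0 proposes to W0; she accepts
  M1 proposes to W0; rejected
  M1 proposes to W2; she accepts
  M2 proposes to W0; rejected
  M2 proposes to W1; she accepts
Step 2: Final matching: W0-M0, W1-M2, W2-M1
Step 3: 0-indexed ranks (man's rank of his match, then woman's): 0 + 0 + 1 + 0 + 1 + 0
Step 4: Total rank sum = 2

2


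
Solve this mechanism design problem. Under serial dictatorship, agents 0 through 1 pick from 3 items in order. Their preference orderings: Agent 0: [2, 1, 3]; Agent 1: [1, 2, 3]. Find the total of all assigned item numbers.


Step 1: Agent 0 picks item 2
Step 2: Agent 1 picks item 1
Step 3: Sum = 2 + 1 = 3

3


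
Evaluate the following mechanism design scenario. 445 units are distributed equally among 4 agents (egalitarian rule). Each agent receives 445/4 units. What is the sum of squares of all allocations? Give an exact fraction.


Step 1: Each agent's share = 445/4
Step 2: Square of each share = (445/4)^2 = 198025/16
Step 3: Sum of squares = 4 * 198025/16 = 198025/4

198025/4


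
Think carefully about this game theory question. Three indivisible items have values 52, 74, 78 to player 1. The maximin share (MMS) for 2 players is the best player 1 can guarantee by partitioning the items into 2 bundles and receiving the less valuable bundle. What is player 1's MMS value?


Step 1: Item values = 52, 74, 78
Step 2: Enumerate all 2-bundle partitions and take the smaller bundle:
  Partition 1: {52} vs {74,78} -> bundles 52, 152; min = 52
  Partition 2: {74} vs {52,78} -> bundles 74, 130; min = 74
  Partition 3: {78} vs {52,74} -> bundles 78, 126; min = 78
Step 3: MMS = max(52, 74, 78) = 78

78


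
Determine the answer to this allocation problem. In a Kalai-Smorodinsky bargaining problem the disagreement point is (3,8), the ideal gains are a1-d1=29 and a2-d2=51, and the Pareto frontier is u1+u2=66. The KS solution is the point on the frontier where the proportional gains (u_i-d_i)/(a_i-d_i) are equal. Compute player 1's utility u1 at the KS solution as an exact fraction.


Step 1: At the KS point, (u1-d1)/r1 = (u2-d2)/r2 = t and u1+u2 = 66
Step 2: u1 = d1 + r1*t and u2 = d2 + r2*t, so (d1 + r1*t) + (d2 + r2*t) = 66
Step 3: t = (66 - 3 - 8)/(29 + 51) = 55/80 = 11/16
Step 4: u1 = d1 + r1*t = 3 + 29 * 11/16 = 367/16
Step 5: (Check: u2 = d2 + r2*t = 689/16; u1+u2 = 367/16 + 689/16 = 66, on the frontier.)

367/16


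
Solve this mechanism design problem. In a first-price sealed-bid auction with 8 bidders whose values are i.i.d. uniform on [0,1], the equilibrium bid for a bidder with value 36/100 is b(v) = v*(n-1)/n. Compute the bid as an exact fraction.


Step 1: The symmetric BNE bidding function is b(v) = v * (n-1) / n
Step 2: Substitute v = 9/25 and n = 8
Step 3: b = 9/25 * 7/8
Step 4: b = 63/200

63/200


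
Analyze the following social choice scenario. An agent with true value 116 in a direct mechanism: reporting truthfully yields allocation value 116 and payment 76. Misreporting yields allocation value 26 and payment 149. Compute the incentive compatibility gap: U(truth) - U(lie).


Step 1: U(truth) = value - payment = 116 - 76 = 40
Step 2: U(lie) = allocation - payment = 26 - 149 = -123
Step 3: IC gap = 40 - (-123) = 163

163


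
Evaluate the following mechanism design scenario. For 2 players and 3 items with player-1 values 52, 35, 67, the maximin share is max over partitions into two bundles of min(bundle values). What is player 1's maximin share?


Step 1: Item values = 52, 35, 67
Step 2: Enumerate all 2-bundle partitions and take the smaller bundle:
  Partition 1: {52} vs {35,67} -> bundles 52, 102; min = 52
  Partition 2: {35} vs {52,67} -> bundles 35, 119; min = 35
  Partition 3: {67} vs {52,35} -> bundles 67, 87; min = 67
Step 3: MMS = max(52, 35, 67) = 67

67


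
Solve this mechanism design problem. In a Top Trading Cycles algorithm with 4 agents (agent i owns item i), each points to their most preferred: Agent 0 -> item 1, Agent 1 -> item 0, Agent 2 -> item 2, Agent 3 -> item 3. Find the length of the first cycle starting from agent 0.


Step 1: Trace the pointer graph from agent 0: 0 -> 1 -> 0
Step 2: A cycle is detected when we revisit agent 0
Step 3: The cycle is: 0 -> 1 -> 0
Step 4: Cycle length = 2

2


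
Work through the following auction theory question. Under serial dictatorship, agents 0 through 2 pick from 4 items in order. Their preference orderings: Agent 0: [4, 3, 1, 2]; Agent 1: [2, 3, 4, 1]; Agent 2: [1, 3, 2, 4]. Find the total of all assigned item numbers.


Step 1: Agent 0 picks item 4
Step 2: Agent 1 picks item 2
Step 3: Agent 2 picks item 1
Step 4: Sum = 4 + 2 + 1 = 7

7


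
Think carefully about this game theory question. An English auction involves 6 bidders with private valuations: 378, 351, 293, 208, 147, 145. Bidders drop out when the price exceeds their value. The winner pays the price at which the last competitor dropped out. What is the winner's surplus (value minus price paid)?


Step 1: Identify the highest value: 378
Step 2: Identify the second-highest value: 351
Step 3: The final price = second-highest value = 351
Step 4: Surplus = 378 - 351 = 27

27


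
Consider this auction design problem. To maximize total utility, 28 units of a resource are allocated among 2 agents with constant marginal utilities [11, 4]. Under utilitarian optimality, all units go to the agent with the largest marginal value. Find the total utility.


Step 1: The marginal utilities are [11, 4]
Step 2: The highest marginal utility is 11
Step 3: All 28 units go to that agent
Step 4: Total utility = 11 * 28 = 308

308
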